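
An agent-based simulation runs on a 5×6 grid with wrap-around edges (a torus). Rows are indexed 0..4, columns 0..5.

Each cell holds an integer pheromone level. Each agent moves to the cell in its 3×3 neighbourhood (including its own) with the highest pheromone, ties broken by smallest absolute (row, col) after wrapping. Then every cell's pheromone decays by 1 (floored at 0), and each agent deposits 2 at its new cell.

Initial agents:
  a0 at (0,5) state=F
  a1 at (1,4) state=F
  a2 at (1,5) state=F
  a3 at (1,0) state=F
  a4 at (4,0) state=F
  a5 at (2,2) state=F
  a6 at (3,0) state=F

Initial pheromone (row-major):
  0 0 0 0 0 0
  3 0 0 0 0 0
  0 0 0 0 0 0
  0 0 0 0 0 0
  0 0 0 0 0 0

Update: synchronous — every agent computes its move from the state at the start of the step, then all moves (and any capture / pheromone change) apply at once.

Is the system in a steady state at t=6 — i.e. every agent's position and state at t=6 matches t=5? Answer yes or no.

t=1: a0@(1,0) a1@(0,3) a2@(1,0) a3@(1,0) a4@(0,0) a5@(1,1) a6@(2,0) | pheromone: 2 0 0 2 0 0 / 8 2 0 0 0 0 / 2 0 0 0 0 0 / 0 0 0 0 0 0 / 0 0 0 0 0 0
t=2: a0@(1,0) a1@(0,3) a2@(1,0) a3@(1,0) a4@(1,0) a5@(1,0) a6@(1,0) | pheromone: 1 0 0 3 0 0 / 19 1 0 0 0 0 / 1 0 0 0 0 0 / 0 0 0 0 0 0 / 0 0 0 0 0 0
t=3: a0@(1,0) a1@(0,3) a2@(1,0) a3@(1,0) a4@(1,0) a5@(1,0) a6@(1,0) | pheromone: 0 0 0 4 0 0 / 30 0 0 0 0 0 / 0 0 0 0 0 0 / 0 0 0 0 0 0 / 0 0 0 0 0 0
t=4: a0@(1,0) a1@(0,3) a2@(1,0) a3@(1,0) a4@(1,0) a5@(1,0) a6@(1,0) | pheromone: 0 0 0 5 0 0 / 41 0 0 0 0 0 / 0 0 0 0 0 0 / 0 0 0 0 0 0 / 0 0 0 0 0 0
t=5: a0@(1,0) a1@(0,3) a2@(1,0) a3@(1,0) a4@(1,0) a5@(1,0) a6@(1,0) | pheromone: 0 0 0 6 0 0 / 52 0 0 0 0 0 / 0 0 0 0 0 0 / 0 0 0 0 0 0 / 0 0 0 0 0 0
t=6: a0@(1,0) a1@(0,3) a2@(1,0) a3@(1,0) a4@(1,0) a5@(1,0) a6@(1,0) | pheromone: 0 0 0 7 0 0 / 63 0 0 0 0 0 / 0 0 0 0 0 0 / 0 0 0 0 0 0 / 0 0 0 0 0 0

yes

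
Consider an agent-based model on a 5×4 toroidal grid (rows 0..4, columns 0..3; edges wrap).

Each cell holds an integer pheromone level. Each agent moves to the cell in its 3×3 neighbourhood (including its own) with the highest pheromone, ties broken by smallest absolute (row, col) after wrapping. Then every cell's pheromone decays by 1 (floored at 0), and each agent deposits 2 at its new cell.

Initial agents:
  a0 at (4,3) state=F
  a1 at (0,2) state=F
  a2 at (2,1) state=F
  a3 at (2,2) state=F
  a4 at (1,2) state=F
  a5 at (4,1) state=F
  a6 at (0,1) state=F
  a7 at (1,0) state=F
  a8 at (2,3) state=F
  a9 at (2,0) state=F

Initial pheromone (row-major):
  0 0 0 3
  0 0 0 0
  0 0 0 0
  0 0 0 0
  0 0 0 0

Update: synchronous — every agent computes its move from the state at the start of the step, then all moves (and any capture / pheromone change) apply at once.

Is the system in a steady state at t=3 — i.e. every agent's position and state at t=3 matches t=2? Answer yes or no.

t=1: a0@(0,3) a1@(0,3) a2@(1,0) a3@(1,1) a4@(0,3) a5@(0,0) a6@(0,0) a7@(0,3) a8@(1,0) a9@(1,0) | pheromone: 4 0 0 10 / 6 2 0 0 / 0 0 0 0 / 0 0 0 0 / 0 0 0 0
t=2: a0@(0,3) a1@(0,3) a2@(0,3) a3@(1,0) a4@(0,3) a5@(0,3) a6@(0,3) a7@(0,3) a8@(0,3) a9@(0,3) | pheromone: 3 0 0 27 / 7 1 0 0 / 0 0 0 0 / 0 0 0 0 / 0 0 0 0
t=3: a0@(0,3) a1@(0,3) a2@(0,3) a3@(0,3) a4@(0,3) a5@(0,3) a6@(0,3) a7@(0,3) a8@(0,3) a9@(0,3) | pheromone: 2 0 0 46 / 6 0 0 0 / 0 0 0 0 / 0 0 0 0 / 0 0 0 0

no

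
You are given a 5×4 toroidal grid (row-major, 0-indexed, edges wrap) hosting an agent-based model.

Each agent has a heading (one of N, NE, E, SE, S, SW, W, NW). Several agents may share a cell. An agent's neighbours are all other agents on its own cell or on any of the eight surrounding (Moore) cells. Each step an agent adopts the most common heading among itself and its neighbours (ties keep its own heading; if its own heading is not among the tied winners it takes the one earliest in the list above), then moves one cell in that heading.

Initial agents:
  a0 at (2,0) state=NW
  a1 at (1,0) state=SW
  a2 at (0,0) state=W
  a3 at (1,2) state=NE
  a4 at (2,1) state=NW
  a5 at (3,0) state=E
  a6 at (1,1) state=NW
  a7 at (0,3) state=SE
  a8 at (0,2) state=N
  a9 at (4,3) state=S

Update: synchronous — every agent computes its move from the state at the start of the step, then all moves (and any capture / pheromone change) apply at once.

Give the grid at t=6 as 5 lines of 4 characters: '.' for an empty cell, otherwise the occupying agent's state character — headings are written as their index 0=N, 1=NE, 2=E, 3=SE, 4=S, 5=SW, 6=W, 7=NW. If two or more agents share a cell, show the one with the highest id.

t=1: a0@(1,3):NW a1@(0,3):NW a2@(0,3):W a3@(0,1):NW a4@(1,0):NW a5@(2,3):NW a6@(0,0):NW a7@(1,0):SE a8@(4,2):N a9@(0,3):S
t=2: a0@(0,2):NW a1@(4,2):NW a2@(4,2):NW a3@(4,0):NW a4@(0,3):NW a5@(1,2):NW a6@(4,3):NW a7@(0,3):NW a8@(3,1):NW a9@(4,2):NW
t=3: a0@(4,1):NW a1@(3,1):NW a2@(3,1):NW a3@(3,3):NW a4@(4,2):NW a5@(0,1):NW a6@(3,2):NW a7@(4,2):NW a8@(2,0):NW a9@(3,1):NW
t=4: a0@(3,0):NW a1@(2,0):NW a2@(2,0):NW a3@(2,2):NW a4@(3,1):NW a5@(4,0):NW a6@(2,1):NW a7@(3,1):NW a8@(1,3):NW a9@(2,0):NW
t=5: a0@(2,3):NW a1@(1,3):NW a2@(1,3):NW a3@(1,1):NW a4@(2,0):NW a5@(3,3):NW a6@(1,0):NW a7@(2,0):NW a8@(0,2):NW a9@(1,3):NW
t=6: a0@(1,2):NW a1@(0,2):NW a2@(0,2):NW a3@(0,0):NW a4@(1,3):NW a5@(2,2):NW a6@(0,3):NW a7@(1,3):NW a8@(4,1):NW a9@(0,2):NW

7.77
..77
..7.
....
.7..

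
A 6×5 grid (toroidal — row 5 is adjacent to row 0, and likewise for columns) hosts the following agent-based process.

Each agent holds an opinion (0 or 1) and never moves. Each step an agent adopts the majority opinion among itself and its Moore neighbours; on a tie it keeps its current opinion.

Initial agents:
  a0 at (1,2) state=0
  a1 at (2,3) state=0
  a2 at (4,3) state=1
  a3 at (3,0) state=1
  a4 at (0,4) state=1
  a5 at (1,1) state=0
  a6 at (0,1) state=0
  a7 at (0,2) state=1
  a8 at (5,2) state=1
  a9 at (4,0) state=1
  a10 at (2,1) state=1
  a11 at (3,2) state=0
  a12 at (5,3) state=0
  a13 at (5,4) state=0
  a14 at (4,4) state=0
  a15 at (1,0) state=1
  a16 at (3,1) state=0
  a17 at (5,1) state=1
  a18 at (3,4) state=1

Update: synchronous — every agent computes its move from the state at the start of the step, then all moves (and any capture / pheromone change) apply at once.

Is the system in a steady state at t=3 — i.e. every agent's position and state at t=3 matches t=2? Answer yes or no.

yes

t=1: a0@(1,2):0 a1@(2,3):0 a2@(4,3):0 a3@(3,0):1 a4@(0,4):1 a5@(1,1):0 a6@(0,1):1 a7@(0,2):0 a8@(5,2):1 a9@(4,0):1 a10@(2,1):0 a11@(3,2):0 a12@(5,3):1 a13@(5,4):0 a14@(4,4):1 a15@(1,0):1 a16@(3,1):1 a17@(5,1):1 a18@(3,4):1
t=2: a0@(1,2):0 a1@(2,3):0 a2@(4,3):1 a3@(3,0):1 a4@(0,4):1 a5@(1,1):0 a6@(0,1):1 a7@(0,2):1 a8@(5,2):1 a9@(4,0):1 a10@(2,1):0 a11@(3,2):0 a12@(5,3):1 a13@(5,4):1 a14@(4,4):1 a15@(1,0):1 a16@(3,1):1 a17@(5,1):1 a18@(3,4):1
t=3: (unchanged — steady state)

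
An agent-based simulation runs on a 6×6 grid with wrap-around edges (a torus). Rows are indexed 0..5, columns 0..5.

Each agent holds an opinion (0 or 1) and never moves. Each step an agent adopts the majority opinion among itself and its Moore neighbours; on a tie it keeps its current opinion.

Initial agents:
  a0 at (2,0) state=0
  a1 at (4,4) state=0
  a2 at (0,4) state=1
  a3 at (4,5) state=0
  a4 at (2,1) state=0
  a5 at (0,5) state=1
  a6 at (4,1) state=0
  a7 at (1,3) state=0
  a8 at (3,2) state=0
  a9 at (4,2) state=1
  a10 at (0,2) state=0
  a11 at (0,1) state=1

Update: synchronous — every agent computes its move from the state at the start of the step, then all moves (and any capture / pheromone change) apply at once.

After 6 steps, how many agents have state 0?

9

t=1: a0@(2,0):0 a1@(4,4):0 a2@(0,4):1 a3@(4,5):0 a4@(2,1):0 a5@(0,5):1 a6@(4,1):0 a7@(1,3):0 a8@(3,2):0 a9@(4,2):0 a10@(0,2):0 a11@(0,1):1
t=2: (unchanged — steady state)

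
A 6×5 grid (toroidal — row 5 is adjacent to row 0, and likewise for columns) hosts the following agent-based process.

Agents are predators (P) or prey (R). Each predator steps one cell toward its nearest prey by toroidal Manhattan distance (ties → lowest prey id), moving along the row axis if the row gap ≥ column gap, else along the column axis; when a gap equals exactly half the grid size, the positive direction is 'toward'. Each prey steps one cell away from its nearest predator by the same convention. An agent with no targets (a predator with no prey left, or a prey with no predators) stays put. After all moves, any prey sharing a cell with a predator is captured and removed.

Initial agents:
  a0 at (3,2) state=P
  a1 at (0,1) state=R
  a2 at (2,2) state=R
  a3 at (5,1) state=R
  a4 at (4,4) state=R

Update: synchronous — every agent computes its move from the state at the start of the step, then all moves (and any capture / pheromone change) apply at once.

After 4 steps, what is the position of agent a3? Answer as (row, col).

(3, 1)

t=1: a0@(2,2):P a1@(5,1):R a2@(1,2):R a3@(0,1):R a4@(4,0):R
t=2: a0@(1,2):P a1@(4,1):R a2@(0,2):R a3@(5,1):R a4@(5,0):R
t=3: a0@(0,2):P a1@(3,1):R a2@(5,2):R a3@(4,1):R a4@(4,0):R
t=4: a0@(5,2):P a1@(2,1):R a2@(4,2):R a3@(3,1):R a4@(3,0):R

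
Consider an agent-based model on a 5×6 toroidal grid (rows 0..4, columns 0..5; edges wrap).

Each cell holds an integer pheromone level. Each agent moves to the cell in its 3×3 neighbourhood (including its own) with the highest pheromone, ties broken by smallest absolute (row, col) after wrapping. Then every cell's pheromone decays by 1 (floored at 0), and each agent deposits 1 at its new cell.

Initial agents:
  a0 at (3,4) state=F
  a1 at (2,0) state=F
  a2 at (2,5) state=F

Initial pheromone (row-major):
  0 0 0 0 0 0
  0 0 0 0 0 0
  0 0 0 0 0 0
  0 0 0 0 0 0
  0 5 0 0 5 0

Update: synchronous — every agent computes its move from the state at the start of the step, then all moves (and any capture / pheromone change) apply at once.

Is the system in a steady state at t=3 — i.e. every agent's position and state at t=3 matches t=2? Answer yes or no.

t=1: a0@(4,4) a1@(1,0) a2@(1,0) | pheromone: 0 0 0 0 0 0 / 2 0 0 0 0 0 / 0 0 0 0 0 0 / 0 0 0 0 0 0 / 0 4 0 0 5 0
t=2: a0@(4,4) a1@(1,0) a2@(1,0) | pheromone: 0 0 0 0 0 0 / 3 0 0 0 0 0 / 0 0 0 0 0 0 / 0 0 0 0 0 0 / 0 3 0 0 5 0
t=3: a0@(4,4) a1@(1,0) a2@(1,0) | pheromone: 0 0 0 0 0 0 / 4 0 0 0 0 0 / 0 0 0 0 0 0 / 0 0 0 0 0 0 / 0 2 0 0 5 0

yes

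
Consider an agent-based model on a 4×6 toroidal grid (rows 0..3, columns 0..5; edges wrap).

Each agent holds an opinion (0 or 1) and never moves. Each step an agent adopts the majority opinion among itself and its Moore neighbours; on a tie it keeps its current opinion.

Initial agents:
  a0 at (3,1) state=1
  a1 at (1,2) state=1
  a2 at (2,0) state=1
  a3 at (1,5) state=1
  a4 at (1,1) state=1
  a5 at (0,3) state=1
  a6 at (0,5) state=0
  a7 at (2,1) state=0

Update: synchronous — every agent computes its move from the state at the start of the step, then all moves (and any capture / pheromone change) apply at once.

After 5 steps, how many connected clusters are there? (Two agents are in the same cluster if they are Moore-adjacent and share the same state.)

t=1: a0@(3,1):1 a1@(1,2):1 a2@(2,0):1 a3@(1,5):1 a4@(1,1):1 a5@(0,3):1 a6@(0,5):0 a7@(2,1):1
t=2: (unchanged — steady state)

2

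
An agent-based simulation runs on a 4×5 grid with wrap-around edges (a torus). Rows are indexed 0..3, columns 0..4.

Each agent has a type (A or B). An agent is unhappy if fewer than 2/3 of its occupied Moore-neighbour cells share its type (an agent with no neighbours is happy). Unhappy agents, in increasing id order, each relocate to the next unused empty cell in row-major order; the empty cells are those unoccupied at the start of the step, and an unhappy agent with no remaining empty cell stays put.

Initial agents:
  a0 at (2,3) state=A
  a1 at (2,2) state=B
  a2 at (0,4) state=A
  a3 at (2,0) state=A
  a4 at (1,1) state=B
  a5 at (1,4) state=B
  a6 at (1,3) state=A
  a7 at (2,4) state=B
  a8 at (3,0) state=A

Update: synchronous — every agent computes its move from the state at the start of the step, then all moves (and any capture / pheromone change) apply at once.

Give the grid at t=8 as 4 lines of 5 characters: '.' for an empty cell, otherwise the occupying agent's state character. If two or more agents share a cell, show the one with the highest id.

t=1: a0@(0,0):A a1@(0,1):B a2@(0,4):A a3@(0,2):A a4@(0,3):B a5@(1,0):B a6@(1,2):A a7@(2,1):B a8@(3,0):A
t=2: a0@(1,1):A a1@(1,3):B a2@(1,4):A a3@(2,0):A a4@(2,2):B a5@(2,3):B a6@(2,4):A a7@(3,1):B a8@(3,2):A
t=3: a0@(0,0):A a1@(0,1):B a2@(0,2):A a3@(2,0):A a4@(0,3):B a5@(0,4):B a6@(1,0):A a7@(1,2):B a8@(2,1):A
t=4: a0@(1,1):A a1@(1,3):B a2@(1,4):A a3@(2,0):A a4@(0,3):B a5@(2,2):B a6@(2,3):A a7@(2,4):B a8@(2,1):A
t=5: a0@(1,1):A a1@(0,0):B a2@(0,1):A a3@(2,0):A a4@(0,2):B a5@(0,4):B a6@(1,0):A a7@(1,2):B a8@(2,1):A
t=6: a0@(0,3):A a1@(1,3):B a2@(1,4):A a3@(2,0):A a4@(2,2):B a5@(2,3):B a6@(1,0):A a7@(2,4):B a8@(2,1):A
t=7: a0@(0,0):A a1@(0,1):B a2@(0,2):A a3@(2,0):A a4@(2,2):B a5@(2,3):B a6@(1,0):A a7@(0,4):B a8@(2,1):A
t=8: a0@(0,3):A a1@(1,1):B a2@(1,2):A a3@(2,0):A a4@(1,3):B a5@(2,3):B a6@(1,4):A a7@(2,4):B a8@(2,1):A

...A.
.BABA
AA.BB
.....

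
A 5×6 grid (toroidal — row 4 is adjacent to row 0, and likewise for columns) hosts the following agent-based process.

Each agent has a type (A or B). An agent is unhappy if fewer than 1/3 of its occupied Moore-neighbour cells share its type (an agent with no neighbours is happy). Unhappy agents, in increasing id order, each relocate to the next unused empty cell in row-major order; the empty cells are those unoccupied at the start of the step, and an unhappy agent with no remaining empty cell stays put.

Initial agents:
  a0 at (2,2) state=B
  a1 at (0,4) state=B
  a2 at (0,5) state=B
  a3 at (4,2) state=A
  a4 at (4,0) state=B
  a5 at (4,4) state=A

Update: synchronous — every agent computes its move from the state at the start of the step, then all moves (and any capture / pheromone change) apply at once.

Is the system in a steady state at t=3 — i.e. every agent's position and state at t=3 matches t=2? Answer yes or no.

yes

t=1: a0@(2,2):B a1@(0,4):B a2@(0,5):B a3@(4,2):A a4@(4,0):B a5@(0,0):A
t=2: a0@(2,2):B a1@(0,4):B a2@(0,5):B a3@(4,2):A a4@(4,0):B a5@(0,1):A
t=3: (unchanged — steady state)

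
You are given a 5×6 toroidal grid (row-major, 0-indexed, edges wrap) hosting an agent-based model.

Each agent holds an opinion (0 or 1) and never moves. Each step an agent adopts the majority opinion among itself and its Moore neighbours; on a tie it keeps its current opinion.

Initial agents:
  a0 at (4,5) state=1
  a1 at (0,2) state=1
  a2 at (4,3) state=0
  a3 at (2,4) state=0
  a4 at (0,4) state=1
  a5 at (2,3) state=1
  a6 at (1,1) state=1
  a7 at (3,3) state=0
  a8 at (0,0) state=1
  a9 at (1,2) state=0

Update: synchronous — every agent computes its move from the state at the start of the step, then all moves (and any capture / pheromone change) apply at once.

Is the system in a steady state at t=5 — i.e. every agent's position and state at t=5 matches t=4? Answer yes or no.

t=1: a0@(4,5):1 a1@(0,2):1 a2@(4,3):0 a3@(2,4):0 a4@(0,4):1 a5@(2,3):0 a6@(1,1):1 a7@(3,3):0 a8@(0,0):1 a9@(1,2):1
t=2: (unchanged — steady state)

yes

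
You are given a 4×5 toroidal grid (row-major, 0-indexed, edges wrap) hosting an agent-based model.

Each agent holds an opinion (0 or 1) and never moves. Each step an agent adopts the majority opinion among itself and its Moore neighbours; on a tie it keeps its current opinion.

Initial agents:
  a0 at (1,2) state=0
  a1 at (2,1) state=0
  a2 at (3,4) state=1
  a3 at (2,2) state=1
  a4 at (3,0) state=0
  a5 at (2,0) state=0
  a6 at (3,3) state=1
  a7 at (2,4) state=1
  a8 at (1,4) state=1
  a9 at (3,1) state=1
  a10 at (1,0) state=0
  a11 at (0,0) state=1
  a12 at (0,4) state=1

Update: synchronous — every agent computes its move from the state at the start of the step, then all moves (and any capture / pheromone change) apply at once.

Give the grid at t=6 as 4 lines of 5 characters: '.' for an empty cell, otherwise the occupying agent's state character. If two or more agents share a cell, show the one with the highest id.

t=1: a0@(1,2):0 a1@(2,1):0 a2@(3,4):1 a3@(2,2):1 a4@(3,0):1 a5@(2,0):0 a6@(3,3):1 a7@(2,4):1 a8@(1,4):1 a9@(3,1):1 a10@(1,0):1 a11@(0,0):1 a12@(0,4):1
t=2: a0@(1,2):0 a1@(2,1):1 a2@(3,4):1 a3@(2,2):1 a4@(3,0):1 a5@(2,0):1 a6@(3,3):1 a7@(2,4):1 a8@(1,4):1 a9@(3,1):1 a10@(1,0):1 a11@(0,0):1 a12@(0,4):1
t=3: a0@(1,2):1 a1@(2,1):1 a2@(3,4):1 a3@(2,2):1 a4@(3,0):1 a5@(2,0):1 a6@(3,3):1 a7@(2,4):1 a8@(1,4):1 a9@(3,1):1 a10@(1,0):1 a11@(0,0):1 a12@(0,4):1
t=4: (unchanged — steady state)

1...1
1.1.1
111.1
11.11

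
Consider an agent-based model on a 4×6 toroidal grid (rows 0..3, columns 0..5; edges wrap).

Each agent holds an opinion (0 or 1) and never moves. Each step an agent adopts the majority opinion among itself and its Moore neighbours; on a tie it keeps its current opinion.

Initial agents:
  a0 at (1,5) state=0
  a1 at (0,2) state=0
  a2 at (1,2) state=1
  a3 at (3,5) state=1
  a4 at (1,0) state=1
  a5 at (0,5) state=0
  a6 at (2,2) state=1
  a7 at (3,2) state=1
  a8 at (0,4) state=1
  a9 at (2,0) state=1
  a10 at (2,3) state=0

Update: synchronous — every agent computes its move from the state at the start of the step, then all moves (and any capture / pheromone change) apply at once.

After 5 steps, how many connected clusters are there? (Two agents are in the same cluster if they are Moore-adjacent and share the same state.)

t=1: a0@(1,5):1 a1@(0,2):1 a2@(1,2):1 a3@(3,5):1 a4@(1,0):1 a5@(0,5):1 a6@(2,2):1 a7@(3,2):1 a8@(0,4):1 a9@(2,0):1 a10@(2,3):1
t=2: (unchanged — steady state)

2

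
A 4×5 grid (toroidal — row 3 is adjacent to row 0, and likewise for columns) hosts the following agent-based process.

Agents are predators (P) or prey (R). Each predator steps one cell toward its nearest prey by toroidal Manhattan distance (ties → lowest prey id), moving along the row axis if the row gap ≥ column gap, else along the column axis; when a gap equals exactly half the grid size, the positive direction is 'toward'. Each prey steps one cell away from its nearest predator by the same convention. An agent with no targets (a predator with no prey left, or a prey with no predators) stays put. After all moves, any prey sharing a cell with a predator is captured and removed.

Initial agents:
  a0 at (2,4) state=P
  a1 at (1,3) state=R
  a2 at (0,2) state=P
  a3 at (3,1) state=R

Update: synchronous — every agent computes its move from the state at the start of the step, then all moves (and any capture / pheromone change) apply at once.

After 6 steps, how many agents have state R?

2

t=1: a0@(1,4):P a1@(0,3):R a2@(1,2):P a3@(2,1):R
t=2: a0@(0,4):P a1@(3,3):R a2@(0,2):P a3@(3,1):R
t=3: a0@(3,4):P a1@(2,3):R a2@(3,2):P a3@(2,1):R
t=4: a0@(2,4):P a1@(1,3):R a2@(2,2):P a3@(1,1):R
t=5: a0@(1,4):P a1@(0,3):R a2@(1,2):P a3@(0,1):R
t=6: a0@(0,4):P a1@(3,3):R a2@(0,2):P a3@(3,1):R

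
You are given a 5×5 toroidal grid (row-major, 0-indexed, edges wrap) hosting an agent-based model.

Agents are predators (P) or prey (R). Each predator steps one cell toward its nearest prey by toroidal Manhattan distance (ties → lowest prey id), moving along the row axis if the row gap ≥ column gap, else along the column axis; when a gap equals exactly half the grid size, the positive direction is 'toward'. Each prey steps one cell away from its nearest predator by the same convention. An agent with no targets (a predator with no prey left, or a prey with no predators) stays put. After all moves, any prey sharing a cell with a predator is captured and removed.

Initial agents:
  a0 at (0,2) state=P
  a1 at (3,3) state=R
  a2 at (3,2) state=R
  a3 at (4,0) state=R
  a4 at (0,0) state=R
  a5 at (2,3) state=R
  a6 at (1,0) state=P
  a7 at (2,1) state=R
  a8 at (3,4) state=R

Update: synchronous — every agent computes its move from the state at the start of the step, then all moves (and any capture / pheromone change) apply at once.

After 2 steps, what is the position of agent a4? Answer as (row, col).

t=1: a0@(4,2):P a1@(2,3):R a2@(2,2):R a3@(3,0):R a4@(4,0):R a5@(3,3):R a6@(0,0):P a7@(3,1):R a8@(4,4):R
t=2: a0@(3,2):P a1@(1,3):R a2@(1,2):R a3@(2,0):R a4@(3,0):R a5@(2,3):R a6@(4,0):P a7@(2,1):R

(3, 0)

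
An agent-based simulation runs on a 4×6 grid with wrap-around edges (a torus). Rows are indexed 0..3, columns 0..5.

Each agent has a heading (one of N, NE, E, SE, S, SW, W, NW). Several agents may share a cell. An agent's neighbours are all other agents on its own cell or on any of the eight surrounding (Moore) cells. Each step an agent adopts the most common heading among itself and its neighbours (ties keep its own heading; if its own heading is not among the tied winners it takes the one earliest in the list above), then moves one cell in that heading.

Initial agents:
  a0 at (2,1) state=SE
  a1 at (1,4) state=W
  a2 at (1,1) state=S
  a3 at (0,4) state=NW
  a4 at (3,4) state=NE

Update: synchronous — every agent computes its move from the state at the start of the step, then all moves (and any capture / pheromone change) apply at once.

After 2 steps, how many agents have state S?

1

t=1: a0@(3,2):SE a1@(1,3):W a2@(2,1):S a3@(3,3):NW a4@(2,5):NE
t=2: a0@(0,3):SE a1@(1,2):W a2@(3,1):S a3@(2,2):NW a4@(1,0):NE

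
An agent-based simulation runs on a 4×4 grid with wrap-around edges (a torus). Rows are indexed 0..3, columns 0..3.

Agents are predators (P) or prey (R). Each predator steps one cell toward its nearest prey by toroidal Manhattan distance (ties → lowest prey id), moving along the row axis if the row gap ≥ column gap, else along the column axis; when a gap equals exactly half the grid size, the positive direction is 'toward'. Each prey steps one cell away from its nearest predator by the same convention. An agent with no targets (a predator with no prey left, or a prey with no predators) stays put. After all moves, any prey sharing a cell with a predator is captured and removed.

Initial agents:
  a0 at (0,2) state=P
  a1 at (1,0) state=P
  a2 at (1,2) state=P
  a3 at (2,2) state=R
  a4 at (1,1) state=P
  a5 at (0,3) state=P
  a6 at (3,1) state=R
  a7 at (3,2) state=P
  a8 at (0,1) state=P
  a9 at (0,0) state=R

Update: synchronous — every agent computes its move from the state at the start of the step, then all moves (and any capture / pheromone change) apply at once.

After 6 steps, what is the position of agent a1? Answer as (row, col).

t=1: a0@(1,2):P a1@(0,0):P a2@(2,2):P a3@(3,2):R a4@(2,1):P a5@(0,0):P a6@(3,0):R a7@(2,2):P a8@(3,1):P a9@(3,0):R
t=2: a0@(2,2):P a1@(3,0):P a2@(3,2):P a3@(0,2):R a4@(3,1):P a5@(3,0):P a6@(2,0):R a7@(3,2):P a8@(3,2):P a9@(2,0):R
t=3: a0@(3,2):P a1@(2,0):P a2@(0,2):P a3@(1,2):R a4@(0,1):P a5@(2,0):P a6@(1,0):R a7@(0,2):P a8@(0,2):P a9@(1,0):R
t=4: a0@(0,2):P a1@(1,0):P a2@(1,2):P a3@(2,2):R a4@(1,1):P a5@(1,0):P a6@(0,0):R a7@(1,2):P a8@(1,2):P a9@(0,0):R
t=5: a0@(1,2):P a1@(0,0):P a2@(2,2):P a3@(3,2):R a4@(2,1):P a5@(0,0):P a6@(3,0):R a7@(2,2):P a8@(2,2):P a9@(3,0):R
t=6: a0@(2,2):P a1@(3,0):P a2@(3,2):P a3@(0,2):R a4@(3,1):P a5@(3,0):P a6@(2,0):R a7@(3,2):P a8@(3,2):P a9@(2,0):R

(3, 0)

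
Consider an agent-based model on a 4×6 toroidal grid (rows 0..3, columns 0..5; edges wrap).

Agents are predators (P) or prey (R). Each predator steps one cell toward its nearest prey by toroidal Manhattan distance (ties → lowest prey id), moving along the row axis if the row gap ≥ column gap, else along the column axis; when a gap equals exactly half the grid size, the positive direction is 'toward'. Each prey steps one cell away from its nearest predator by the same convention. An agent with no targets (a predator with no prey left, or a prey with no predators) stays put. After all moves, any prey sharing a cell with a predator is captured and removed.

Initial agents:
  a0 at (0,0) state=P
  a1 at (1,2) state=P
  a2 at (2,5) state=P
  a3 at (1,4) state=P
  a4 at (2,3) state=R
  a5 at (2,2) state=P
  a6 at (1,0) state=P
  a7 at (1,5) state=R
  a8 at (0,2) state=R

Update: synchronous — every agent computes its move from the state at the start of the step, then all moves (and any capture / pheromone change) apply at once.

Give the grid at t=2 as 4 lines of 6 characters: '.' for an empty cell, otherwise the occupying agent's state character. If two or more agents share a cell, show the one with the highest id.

P....P
......
..R.PR
..P..R

t=1: a0@(1,0):P a1@(0,2):P a2@(1,5):P a3@(1,5):P a4@(2,4):R a5@(2,3):P a6@(1,5):P a7@(0,5):R a8@(3,2):R
t=2: a0@(0,0):P a1@(3,2):P a2@(0,5):P a3@(0,5):P a4@(2,5):R a5@(2,4):P a6@(0,5):P a7@(3,5):R a8@(2,2):R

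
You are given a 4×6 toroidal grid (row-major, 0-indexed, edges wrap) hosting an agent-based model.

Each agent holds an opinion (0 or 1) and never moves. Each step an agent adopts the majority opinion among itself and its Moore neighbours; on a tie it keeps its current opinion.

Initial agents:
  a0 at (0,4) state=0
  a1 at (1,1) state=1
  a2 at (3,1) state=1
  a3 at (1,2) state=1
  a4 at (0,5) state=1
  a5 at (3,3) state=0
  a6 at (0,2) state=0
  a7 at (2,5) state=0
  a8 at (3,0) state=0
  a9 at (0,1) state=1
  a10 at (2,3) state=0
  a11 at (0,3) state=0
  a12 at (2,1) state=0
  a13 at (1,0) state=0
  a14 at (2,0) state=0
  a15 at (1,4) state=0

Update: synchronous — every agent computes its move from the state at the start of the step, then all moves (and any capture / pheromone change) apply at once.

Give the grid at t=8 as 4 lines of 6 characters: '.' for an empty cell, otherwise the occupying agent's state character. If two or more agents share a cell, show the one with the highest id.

t=1: a0@(0,4):0 a1@(1,1):0 a2@(3,1):0 a3@(1,2):0 a4@(0,5):0 a5@(3,3):0 a6@(0,2):1 a7@(2,5):0 a8@(3,0):0 a9@(0,1):1 a10@(2,3):0 a11@(0,3):0 a12@(2,1):0 a13@(1,0):0 a14@(2,0):0 a15@(1,4):0
t=2: a0@(0,4):0 a1@(1,1):0 a2@(3,1):0 a3@(1,2):0 a4@(0,5):0 a5@(3,3):0 a6@(0,2):0 a7@(2,5):0 a8@(3,0):0 a9@(0,1):0 a10@(2,3):0 a11@(0,3):0 a12@(2,1):0 a13@(1,0):0 a14@(2,0):0 a15@(1,4):0
t=3: (unchanged — steady state)

.00000
000.0.
00.0.0
00.0..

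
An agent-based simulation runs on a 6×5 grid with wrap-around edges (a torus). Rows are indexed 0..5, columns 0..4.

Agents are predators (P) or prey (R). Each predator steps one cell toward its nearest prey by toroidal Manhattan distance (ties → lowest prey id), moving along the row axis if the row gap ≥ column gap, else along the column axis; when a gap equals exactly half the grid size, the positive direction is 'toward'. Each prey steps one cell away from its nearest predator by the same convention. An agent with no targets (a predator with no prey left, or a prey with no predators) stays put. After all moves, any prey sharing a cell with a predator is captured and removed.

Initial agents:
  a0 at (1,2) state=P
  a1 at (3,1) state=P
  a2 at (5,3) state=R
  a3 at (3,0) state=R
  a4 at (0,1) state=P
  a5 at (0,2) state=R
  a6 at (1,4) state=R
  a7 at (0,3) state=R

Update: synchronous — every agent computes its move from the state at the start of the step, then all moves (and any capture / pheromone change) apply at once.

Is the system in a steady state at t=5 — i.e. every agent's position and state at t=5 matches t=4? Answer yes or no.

t=1: a0@(0,2):P a1@(3,0):P a2@(4,3):R a3@(3,4):R a4@(0,2):P a5@(5,2):R a6@(1,0):R a7@(5,3):R
t=2: a0@(5,2):P a1@(3,4):P a2@(3,3):R a3@(3,3):R a4@(5,2):P a5@(4,2):R a6@(0,0):R a7@(4,3):R
t=3: a0@(4,2):P a1@(3,3):P a2@(3,2):R a3@(3,2):R a4@(4,2):P a5@(3,2):R a6@(0,4):R
t=4: a0@(3,2):P a1@(3,2):P a2@(2,2):R a3@(2,2):R a4@(3,2):P a5@(2,2):R a6@(1,4):R
t=5: a0@(2,2):P a1@(2,2):P a2@(1,2):R a3@(1,2):R a4@(2,2):P a5@(1,2):R a6@(0,4):R

no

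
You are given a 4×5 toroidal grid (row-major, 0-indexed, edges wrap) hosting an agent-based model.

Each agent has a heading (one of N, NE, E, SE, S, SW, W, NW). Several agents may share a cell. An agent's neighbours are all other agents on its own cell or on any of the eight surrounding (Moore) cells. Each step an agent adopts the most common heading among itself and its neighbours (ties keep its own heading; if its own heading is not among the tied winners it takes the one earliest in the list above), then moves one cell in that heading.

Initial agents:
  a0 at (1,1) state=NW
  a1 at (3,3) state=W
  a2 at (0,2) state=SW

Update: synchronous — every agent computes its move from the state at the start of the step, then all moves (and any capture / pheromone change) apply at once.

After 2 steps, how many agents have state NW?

1

t=1: a0@(0,0):NW a1@(3,2):W a2@(1,1):SW
t=2: a0@(3,4):NW a1@(3,1):W a2@(2,0):SW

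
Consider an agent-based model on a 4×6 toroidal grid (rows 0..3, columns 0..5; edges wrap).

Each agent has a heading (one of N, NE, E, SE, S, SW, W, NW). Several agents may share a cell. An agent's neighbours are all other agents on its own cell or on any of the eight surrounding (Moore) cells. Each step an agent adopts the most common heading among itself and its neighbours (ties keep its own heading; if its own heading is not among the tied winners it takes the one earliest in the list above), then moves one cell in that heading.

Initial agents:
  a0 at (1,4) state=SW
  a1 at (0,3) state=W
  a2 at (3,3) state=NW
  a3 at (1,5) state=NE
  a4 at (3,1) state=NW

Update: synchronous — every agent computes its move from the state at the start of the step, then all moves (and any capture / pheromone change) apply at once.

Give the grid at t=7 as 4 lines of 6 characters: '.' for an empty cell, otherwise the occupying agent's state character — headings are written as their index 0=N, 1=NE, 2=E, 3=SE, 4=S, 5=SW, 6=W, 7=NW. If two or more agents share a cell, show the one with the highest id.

7.75..
......
1.....
......

t=1: a0@(2,3):SW a1@(0,2):W a2@(2,2):NW a3@(0,0):NE a4@(2,0):NW
t=2: a0@(3,2):SW a1@(0,1):W a2@(1,1):NW a3@(3,1):NE a4@(1,5):NW
t=3: a0@(0,1):SW a1@(0,0):W a2@(0,0):NW a3@(2,2):NE a4@(0,4):NW
t=4: a0@(1,0):SW a1@(0,5):W a2@(3,5):NW a3@(1,3):NE a4@(3,3):NW
t=5: a0@(2,5):SW a1@(0,4):W a2@(2,4):NW a3@(0,4):NE a4@(2,2):NW
t=6: a0@(3,4):SW a1@(0,3):W a2@(1,3):NW a3@(3,5):NE a4@(1,1):NW
t=7: a0@(0,3):SW a1@(0,2):W a2@(0,2):NW a3@(2,0):NE a4@(0,0):NW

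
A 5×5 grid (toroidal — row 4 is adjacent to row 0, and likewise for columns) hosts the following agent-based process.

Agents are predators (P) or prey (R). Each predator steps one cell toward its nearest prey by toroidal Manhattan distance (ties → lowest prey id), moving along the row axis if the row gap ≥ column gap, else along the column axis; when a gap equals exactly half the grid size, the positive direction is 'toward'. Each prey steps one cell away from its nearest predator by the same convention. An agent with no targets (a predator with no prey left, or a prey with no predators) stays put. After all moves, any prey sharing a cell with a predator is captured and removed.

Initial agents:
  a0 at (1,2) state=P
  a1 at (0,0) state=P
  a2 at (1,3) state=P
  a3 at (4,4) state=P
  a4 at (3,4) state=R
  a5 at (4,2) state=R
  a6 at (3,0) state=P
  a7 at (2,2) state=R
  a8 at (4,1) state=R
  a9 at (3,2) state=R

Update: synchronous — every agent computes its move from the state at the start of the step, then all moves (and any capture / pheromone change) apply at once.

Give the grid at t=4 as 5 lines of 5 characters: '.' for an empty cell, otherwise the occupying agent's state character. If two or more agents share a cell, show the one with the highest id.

t=1: a0@(2,2):P a1@(4,0):P a2@(2,3):P a3@(3,4):P a4@(2,4):R a5@(3,2):R a6@(3,4):P a7@(3,2):R a8@(3,1):R a9@(4,2):R
t=2: a0@(3,2):P a1@(3,0):P a2@(2,4):P a3@(2,4):P a4@(2,0):R a5@(4,2):R a6@(2,4):P a7@(4,2):R a8@(4,1):R a9@(0,2):R
t=3: a0@(4,2):P a1@(2,0):P a2@(2,0):P a3@(2,0):P a4@(1,0):R a5@(0,2):R a6@(2,0):P a7@(0,2):R a8@(0,1):R a9@(1,2):R
t=4: a0@(0,2):P a1@(1,0):P a2@(1,0):P a3@(1,0):P a4@(0,0):R a5@(1,2):R a6@(1,0):P a7@(1,2):R a8@(1,1):R a9@(2,2):R

R.P..
PRR..
..R..
.....
.....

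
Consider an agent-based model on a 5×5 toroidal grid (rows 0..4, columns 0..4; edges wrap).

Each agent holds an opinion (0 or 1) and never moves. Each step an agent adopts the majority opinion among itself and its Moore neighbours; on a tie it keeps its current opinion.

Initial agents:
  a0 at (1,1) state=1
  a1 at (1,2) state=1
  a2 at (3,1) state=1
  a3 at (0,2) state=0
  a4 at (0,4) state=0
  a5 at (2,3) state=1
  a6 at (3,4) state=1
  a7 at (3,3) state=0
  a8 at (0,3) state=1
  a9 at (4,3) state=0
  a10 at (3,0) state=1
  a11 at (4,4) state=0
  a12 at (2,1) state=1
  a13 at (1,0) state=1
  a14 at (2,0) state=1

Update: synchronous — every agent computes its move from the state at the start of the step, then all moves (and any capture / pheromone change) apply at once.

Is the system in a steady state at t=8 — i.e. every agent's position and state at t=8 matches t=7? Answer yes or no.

t=1: a0@(1,1):1 a1@(1,2):1 a2@(3,1):1 a3@(0,2):1 a4@(0,4):0 a5@(2,3):1 a6@(3,4):1 a7@(3,3):0 a8@(0,3):0 a9@(4,3):0 a10@(3,0):1 a11@(4,4):0 a12@(2,1):1 a13@(1,0):1 a14@(2,0):1
t=2: (unchanged — steady state)

yes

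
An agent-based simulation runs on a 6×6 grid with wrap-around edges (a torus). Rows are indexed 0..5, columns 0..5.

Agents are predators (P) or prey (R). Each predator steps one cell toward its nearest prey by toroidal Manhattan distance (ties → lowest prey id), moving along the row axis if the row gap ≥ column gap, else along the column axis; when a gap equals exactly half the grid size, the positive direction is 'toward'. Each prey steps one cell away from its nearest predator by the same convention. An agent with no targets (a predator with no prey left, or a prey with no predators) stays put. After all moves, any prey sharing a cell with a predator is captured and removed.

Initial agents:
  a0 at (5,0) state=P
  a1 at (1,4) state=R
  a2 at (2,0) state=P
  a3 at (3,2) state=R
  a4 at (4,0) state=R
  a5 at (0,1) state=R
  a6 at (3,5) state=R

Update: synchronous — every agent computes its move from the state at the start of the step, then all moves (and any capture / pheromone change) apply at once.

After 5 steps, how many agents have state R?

4

t=1: a0@(4,0):P a1@(1,3):R a2@(3,0):P a3@(3,3):R a5@(1,1):R a6@(4,5):R
t=2: a0@(4,5):P a1@(1,2):R a2@(4,0):P a3@(3,2):R a5@(0,1):R a6@(4,4):R
t=3: a0@(4,4):P a1@(0,2):R a2@(4,5):P a3@(3,3):R a5@(1,1):R a6@(4,3):R
t=4: a0@(4,3):P a1@(1,2):R a2@(4,4):P a3@(2,3):R a5@(0,1):R a6@(4,2):R
t=5: a0@(4,2):P a1@(0,2):R a2@(4,3):P a3@(1,3):R a5@(1,1):R a6@(4,1):R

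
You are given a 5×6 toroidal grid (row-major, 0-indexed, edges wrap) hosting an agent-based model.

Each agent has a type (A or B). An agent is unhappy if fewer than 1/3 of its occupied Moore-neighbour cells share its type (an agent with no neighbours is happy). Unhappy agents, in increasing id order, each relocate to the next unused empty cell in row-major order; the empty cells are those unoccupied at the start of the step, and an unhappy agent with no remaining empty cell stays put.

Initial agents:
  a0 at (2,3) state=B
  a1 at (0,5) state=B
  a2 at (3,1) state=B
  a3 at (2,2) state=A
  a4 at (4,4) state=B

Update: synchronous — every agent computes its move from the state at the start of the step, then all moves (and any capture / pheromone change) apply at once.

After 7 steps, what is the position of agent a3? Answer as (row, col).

(0, 2)

t=1: a0@(0,0):B a1@(0,5):B a2@(0,1):B a3@(0,2):A a4@(4,4):B
t=2: a0@(0,0):B a1@(0,5):B a2@(0,1):B a3@(0,3):A a4@(4,4):B
t=3: a0@(0,0):B a1@(0,5):B a2@(0,1):B a3@(0,2):A a4@(4,4):B
t=4: a0@(0,0):B a1@(0,5):B a2@(0,1):B a3@(0,3):A a4@(4,4):B
t=5: a0@(0,0):B a1@(0,5):B a2@(0,1):B a3@(0,2):A a4@(4,4):B
t=6: a0@(0,0):B a1@(0,5):B a2@(0,1):B a3@(0,3):A a4@(4,4):B
t=7: a0@(0,0):B a1@(0,5):B a2@(0,1):B a3@(0,2):A a4@(4,4):B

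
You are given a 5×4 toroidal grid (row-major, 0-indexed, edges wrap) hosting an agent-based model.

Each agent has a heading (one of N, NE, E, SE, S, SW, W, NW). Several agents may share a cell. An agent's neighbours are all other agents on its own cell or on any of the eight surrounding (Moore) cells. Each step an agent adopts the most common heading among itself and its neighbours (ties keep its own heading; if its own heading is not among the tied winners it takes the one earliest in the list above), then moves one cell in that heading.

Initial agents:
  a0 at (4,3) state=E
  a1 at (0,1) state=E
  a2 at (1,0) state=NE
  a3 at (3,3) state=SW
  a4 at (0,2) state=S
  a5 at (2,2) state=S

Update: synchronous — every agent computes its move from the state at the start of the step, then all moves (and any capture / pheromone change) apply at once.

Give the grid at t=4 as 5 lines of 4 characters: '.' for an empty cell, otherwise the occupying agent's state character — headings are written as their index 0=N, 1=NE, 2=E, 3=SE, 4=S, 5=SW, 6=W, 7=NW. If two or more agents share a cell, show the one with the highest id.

222.
....
....
....
22.2

t=1: a0@(4,0):E a1@(0,2):E a2@(0,1):NE a3@(4,2):SW a4@(0,3):E a5@(3,2):S
t=2: a0@(4,1):E a1@(0,3):E a2@(0,2):E a3@(4,3):E a4@(0,0):E a5@(4,2):S
t=3: a0@(4,2):E a1@(0,0):E a2@(0,3):E a3@(4,0):E a4@(0,1):E a5@(4,3):E
t=4: a0@(4,3):E a1@(0,1):E a2@(0,0):E a3@(4,1):E a4@(0,2):E a5@(4,0):E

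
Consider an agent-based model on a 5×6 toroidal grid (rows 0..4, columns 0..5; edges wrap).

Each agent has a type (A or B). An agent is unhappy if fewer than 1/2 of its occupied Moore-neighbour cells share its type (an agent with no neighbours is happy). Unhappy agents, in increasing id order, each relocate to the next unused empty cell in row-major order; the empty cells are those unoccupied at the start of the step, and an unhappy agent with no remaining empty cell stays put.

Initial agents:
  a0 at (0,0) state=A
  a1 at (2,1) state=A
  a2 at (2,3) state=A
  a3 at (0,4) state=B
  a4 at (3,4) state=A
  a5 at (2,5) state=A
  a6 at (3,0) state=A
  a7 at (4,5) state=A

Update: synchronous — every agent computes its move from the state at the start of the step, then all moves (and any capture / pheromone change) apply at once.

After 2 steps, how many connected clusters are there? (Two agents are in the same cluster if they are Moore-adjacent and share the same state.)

2

t=1: a0@(0,0):A a1@(2,1):A a2@(2,3):A a3@(0,1):B a4@(3,4):A a5@(2,5):A a6@(3,0):A a7@(4,5):A
t=2: a0@(0,0):A a1@(2,1):A a2@(2,3):A a3@(0,2):B a4@(3,4):A a5@(2,5):A a6@(3,0):A a7@(4,5):A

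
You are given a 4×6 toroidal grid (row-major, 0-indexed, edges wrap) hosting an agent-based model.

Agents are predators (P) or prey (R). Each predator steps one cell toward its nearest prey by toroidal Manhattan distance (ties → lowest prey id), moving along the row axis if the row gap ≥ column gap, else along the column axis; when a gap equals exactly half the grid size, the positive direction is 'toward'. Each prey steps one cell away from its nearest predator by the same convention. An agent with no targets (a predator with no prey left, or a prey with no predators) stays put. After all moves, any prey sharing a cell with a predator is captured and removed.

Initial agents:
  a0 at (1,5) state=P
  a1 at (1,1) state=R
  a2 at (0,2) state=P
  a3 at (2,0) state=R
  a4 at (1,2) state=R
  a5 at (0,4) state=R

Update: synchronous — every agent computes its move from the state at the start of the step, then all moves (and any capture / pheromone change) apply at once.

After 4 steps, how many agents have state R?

2

t=1: a0@(1,0):P a2@(1,2):P a3@(3,0):R a4@(2,2):R a5@(3,4):R
t=2: a0@(2,0):P a2@(2,2):P a4@(3,2):R a5@(2,4):R
t=3: a0@(2,5):P a2@(3,2):P a4@(0,2):R a5@(2,3):R
t=4: a0@(2,4):P a2@(0,2):P a4@(1,2):R a5@(2,2):R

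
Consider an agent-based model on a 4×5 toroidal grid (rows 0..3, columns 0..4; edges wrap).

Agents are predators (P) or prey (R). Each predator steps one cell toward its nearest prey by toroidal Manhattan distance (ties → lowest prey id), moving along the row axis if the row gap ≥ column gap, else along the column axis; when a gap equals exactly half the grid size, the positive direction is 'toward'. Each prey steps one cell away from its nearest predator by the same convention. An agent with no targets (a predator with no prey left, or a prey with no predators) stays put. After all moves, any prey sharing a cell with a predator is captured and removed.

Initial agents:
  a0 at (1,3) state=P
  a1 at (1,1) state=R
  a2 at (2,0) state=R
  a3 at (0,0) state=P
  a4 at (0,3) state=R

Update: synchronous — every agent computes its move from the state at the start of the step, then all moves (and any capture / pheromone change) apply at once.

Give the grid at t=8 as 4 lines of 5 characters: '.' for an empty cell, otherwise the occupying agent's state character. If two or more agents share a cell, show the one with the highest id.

t=1: a0@(0,3):P a3@(1,0):P a4@(3,3):R
t=2: a0@(3,3):P a3@(2,0):P a4@(2,3):R
t=3: a0@(2,3):P a3@(2,4):P a4@(1,3):R
t=4: a0@(1,3):P a3@(1,4):P a4@(0,3):R
t=5: a0@(0,3):P a3@(0,4):P a4@(3,3):R
t=6: a0@(3,3):P a3@(3,4):P a4@(2,3):R
t=7: a0@(2,3):P a3@(2,4):P a4@(1,3):R
t=8: a0@(1,3):P a3@(1,4):P a4@(0,3):R

...R.
...PP
.....
.....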